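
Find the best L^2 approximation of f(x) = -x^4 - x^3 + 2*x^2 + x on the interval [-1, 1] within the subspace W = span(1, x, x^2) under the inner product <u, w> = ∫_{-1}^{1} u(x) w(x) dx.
g(x) = 8*x^2/7 + 2*x/5 + 3/35

The best approximation g ∈ W is the orthogonal projection of f onto W. Writing g = a_0 + a_1 x + a_2 x^2, the coefficients solve the normal equations G · a = b where
  G_{ij} = <φ_i, φ_j> and b_i = <f, φ_i>, with φ_0 = 1, φ_1 = x, φ_2 = x^2.
G =
  [2, 0, 2/3]
  [0, 2/3, 0]
  [2/3, 0, 2/5],
b = (14/15, 4/15, 18/35).
Solving gives a_0 = 3/35, a_1 = 2/5, a_2 = 8/7, so
  g(x) = 8*x^2/7 + 2*x/5 + 3/35.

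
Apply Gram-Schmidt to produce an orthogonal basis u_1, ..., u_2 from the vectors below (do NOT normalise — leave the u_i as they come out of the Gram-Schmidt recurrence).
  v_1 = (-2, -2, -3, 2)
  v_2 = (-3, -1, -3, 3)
Orthogonal basis:
  u_1 = (-2, -2, -3, 2)
  u_2 = (-17/21, 25/21, 2/7, 17/21)

Apply the Gram-Schmidt recurrence
  u_1 = v_1
  u_i = v_i − Σ_{j<i} ((v_i · u_j) / (u_j · u_j)) · u_j.

Step by step this gives:
  u_1 = (-2, -2, -3, 2)
  u_2 = (-17/21, 25/21, 2/7, 17/21)

Orthogonality check:
  u_2 · u_1 = 0 (should be 0)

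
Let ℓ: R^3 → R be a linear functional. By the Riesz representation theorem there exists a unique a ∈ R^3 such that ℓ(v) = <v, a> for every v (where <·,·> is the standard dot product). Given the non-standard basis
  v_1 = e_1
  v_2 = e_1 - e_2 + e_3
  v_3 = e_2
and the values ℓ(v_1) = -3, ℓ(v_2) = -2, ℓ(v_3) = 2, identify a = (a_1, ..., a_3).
a = (-3, 2, 3)

Write a = (a_1, ..., a_3) in the standard basis. For each basis vector v_i, ℓ(v_i) = <v_i, a> is a linear equation in the a_j's. Collect the n equations into a matrix system V a = ℓ, where row i of V is v_i (expressed in the standard basis). Since V is invertible (lower-triangular with 1s on the diagonal, up to permutation), solve by back-substitution:
  V =
[[1, 0, 0],
 [1, -1, 1],
 [0, 1, 0]]
  V a = (-3, -2, 2)
Solving gives a = (-3, 2, 3).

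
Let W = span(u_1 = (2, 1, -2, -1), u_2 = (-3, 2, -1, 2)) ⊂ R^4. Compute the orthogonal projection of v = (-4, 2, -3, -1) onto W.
proj_W(v) = (-175/82, 217/82, -173/82, 131/82)

Set up U = [u_1 | ... | u_2] ∈ R^(4×2). The projector onto W = col(U) is P = U (U^T U)^(-1) U^T.
Compute U^T U =
  [10, -4]
  [-4, 18],
and U^T v = (1, 17).
Solve U^T U · c = U^T v for the coefficients: c = (43/82, 87/82). The projection is proj_W(v) = U c.
Check: (v - proj_W(v)) · u_1 = 0  (should be 0).
Check: (v - proj_W(v)) · u_2 = 0  (should be 0).
Result: proj_W(v) = (-175/82, 217/82, -173/82, 131/82).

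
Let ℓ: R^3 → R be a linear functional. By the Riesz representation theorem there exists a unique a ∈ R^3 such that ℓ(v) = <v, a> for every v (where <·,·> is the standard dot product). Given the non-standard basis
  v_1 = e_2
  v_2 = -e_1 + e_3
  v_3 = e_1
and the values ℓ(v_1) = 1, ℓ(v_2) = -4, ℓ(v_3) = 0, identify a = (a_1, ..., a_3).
a = (0, 1, -4)

Write a = (a_1, ..., a_3) in the standard basis. For each basis vector v_i, ℓ(v_i) = <v_i, a> is a linear equation in the a_j's. Collect the n equations into a matrix system V a = ℓ, where row i of V is v_i (expressed in the standard basis). Since V is invertible (lower-triangular with 1s on the diagonal, up to permutation), solve by back-substitution:
  V =
[[0, 1, 0],
 [-1, 0, 1],
 [1, 0, 0]]
  V a = (1, -4, 0)
Solving gives a = (0, 1, -4).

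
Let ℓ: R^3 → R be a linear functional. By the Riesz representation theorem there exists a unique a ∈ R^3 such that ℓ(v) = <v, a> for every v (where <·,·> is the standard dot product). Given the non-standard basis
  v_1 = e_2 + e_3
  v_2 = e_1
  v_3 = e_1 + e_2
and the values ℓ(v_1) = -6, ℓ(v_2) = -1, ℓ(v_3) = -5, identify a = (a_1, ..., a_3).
a = (-1, -4, -2)

Write a = (a_1, ..., a_3) in the standard basis. For each basis vector v_i, ℓ(v_i) = <v_i, a> is a linear equation in the a_j's. Collect the n equations into a matrix system V a = ℓ, where row i of V is v_i (expressed in the standard basis). Since V is invertible (lower-triangular with 1s on the diagonal, up to permutation), solve by back-substitution:
  V =
[[0, 1, 1],
 [1, 0, 0],
 [1, 1, 0]]
  V a = (-6, -1, -5)
Solving gives a = (-1, -4, -2).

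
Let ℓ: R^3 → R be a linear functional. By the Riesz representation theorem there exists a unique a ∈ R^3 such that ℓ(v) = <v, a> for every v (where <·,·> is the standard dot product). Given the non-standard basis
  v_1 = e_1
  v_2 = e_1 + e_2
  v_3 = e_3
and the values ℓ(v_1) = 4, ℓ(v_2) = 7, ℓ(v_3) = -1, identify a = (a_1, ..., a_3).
a = (4, 3, -1)

Write a = (a_1, ..., a_3) in the standard basis. For each basis vector v_i, ℓ(v_i) = <v_i, a> is a linear equation in the a_j's. Collect the n equations into a matrix system V a = ℓ, where row i of V is v_i (expressed in the standard basis). Since V is invertible (lower-triangular with 1s on the diagonal, up to permutation), solve by back-substitution:
  V =
[[1, 0, 0],
 [1, 1, 0],
 [0, 0, 1]]
  V a = (4, 7, -1)
Solving gives a = (4, 3, -1).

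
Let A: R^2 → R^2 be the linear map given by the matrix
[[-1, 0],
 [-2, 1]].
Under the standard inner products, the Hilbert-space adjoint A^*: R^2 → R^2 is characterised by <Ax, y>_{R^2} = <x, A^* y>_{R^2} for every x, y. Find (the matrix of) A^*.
A^* = A^T =
[[-1, -2],
 [0, 1]]

For real matrices with standard dot products, the defining identity <Ax, y> = <x, A^* y> gives (Ax)^T y = x^T (A^*) y, i.e. x^T A^T y = x^T (A^*) y. Since this holds for all x, y, we must have A^* = A^T. Therefore
A^* =
[[-1, -2],
 [0, 1]].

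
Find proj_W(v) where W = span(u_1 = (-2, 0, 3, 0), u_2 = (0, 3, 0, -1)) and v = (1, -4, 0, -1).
proj_W(v) = (4/13, -33/10, -6/13, 11/10)

Set up U = [u_1 | ... | u_2] ∈ R^(4×2). The projector onto W = col(U) is P = U (U^T U)^(-1) U^T.
Compute U^T U =
  [13, 0]
  [0, 10],
and U^T v = (-2, -11).
Solve U^T U · c = U^T v for the coefficients: c = (-2/13, -11/10). The projection is proj_W(v) = U c.
Check: (v - proj_W(v)) · u_1 = 0  (should be 0).
Check: (v - proj_W(v)) · u_2 = 0  (should be 0).
Result: proj_W(v) = (4/13, -33/10, -6/13, 11/10).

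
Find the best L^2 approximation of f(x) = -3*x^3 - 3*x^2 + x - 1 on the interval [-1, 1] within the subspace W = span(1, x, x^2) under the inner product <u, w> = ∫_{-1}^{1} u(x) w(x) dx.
g(x) = -3*x^2 - 4*x/5 - 1

The best approximation g ∈ W is the orthogonal projection of f onto W. Writing g = a_0 + a_1 x + a_2 x^2, the coefficients solve the normal equations G · a = b where
  G_{ij} = <φ_i, φ_j> and b_i = <f, φ_i>, with φ_0 = 1, φ_1 = x, φ_2 = x^2.
G =
  [2, 0, 2/3]
  [0, 2/3, 0]
  [2/3, 0, 2/5],
b = (-4, -8/15, -28/15).
Solving gives a_0 = -1, a_1 = -4/5, a_2 = -3, so
  g(x) = -3*x^2 - 4*x/5 - 1.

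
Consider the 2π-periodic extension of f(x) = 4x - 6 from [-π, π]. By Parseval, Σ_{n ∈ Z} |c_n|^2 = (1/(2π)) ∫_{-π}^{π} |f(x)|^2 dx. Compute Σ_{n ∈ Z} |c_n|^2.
Σ |c_n|^2 = 16π^2/3 + 36

Expand and integrate term by term over [-π, π]:
  ∫ (4x)^2 dx = 16·(2π^3/3); ∫ 2·4·(-6)·x dx = 0 (odd integrand); ∫ (-6)^2 dx = 36·2π.
So (1/(2π)) ∫_{-π}^{π} (4x - 6)^2 dx = 16π^2/3 + 36 = 16π^2/3 + 36.
Parseval ⇒ Σ |c_n|^2 = 16π^2/3 + 36.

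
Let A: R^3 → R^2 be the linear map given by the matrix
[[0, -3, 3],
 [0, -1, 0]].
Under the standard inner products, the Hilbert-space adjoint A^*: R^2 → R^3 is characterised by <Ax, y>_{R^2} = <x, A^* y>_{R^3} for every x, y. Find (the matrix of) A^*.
A^* = A^T =
[[0, 0],
 [-3, -1],
 [3, 0]]

For real matrices with standard dot products, the defining identity <Ax, y> = <x, A^* y> gives (Ax)^T y = x^T (A^*) y, i.e. x^T A^T y = x^T (A^*) y. Since this holds for all x, y, we must have A^* = A^T. Therefore
A^* =
[[0, 0],
 [-3, -1],
 [3, 0]].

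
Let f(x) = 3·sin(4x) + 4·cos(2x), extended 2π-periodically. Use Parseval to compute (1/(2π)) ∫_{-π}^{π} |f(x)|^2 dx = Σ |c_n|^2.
Σ |c_n|^2 = 25/2

Expand |f|^2 and use orthogonality of {sin(nx), cos(mx)} on [-π, π]:
  ∫_{-π}^{π} sin(nx)^2 dx = π, ∫ cos(mx)^2 dx = π, and cross terms integrate to 0.
So ∫_{-π}^{π} f(x)^2 dx = 3^2 · π + 4^2 · π = (9 + 16)π.
Divide by 2π: (9 + 16)/2 = 25/2.
By Parseval, this equals Σ |c_n|^2.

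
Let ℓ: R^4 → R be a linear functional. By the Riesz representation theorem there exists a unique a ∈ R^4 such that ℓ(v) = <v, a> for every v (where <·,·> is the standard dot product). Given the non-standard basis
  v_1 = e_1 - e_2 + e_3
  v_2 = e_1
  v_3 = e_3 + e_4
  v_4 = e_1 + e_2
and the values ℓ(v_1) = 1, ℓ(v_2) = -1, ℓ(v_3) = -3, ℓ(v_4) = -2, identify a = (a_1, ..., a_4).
a = (-1, -1, 1, -4)

Write a = (a_1, ..., a_4) in the standard basis. For each basis vector v_i, ℓ(v_i) = <v_i, a> is a linear equation in the a_j's. Collect the n equations into a matrix system V a = ℓ, where row i of V is v_i (expressed in the standard basis). Since V is invertible (lower-triangular with 1s on the diagonal, up to permutation), solve by back-substitution:
  V =
[[1, -1, 1, 0],
 [1, 0, 0, 0],
 [0, 0, 1, 1],
 [1, 1, 0, 0]]
  V a = (1, -1, -3, -2)
Solving gives a = (-1, -1, 1, -4).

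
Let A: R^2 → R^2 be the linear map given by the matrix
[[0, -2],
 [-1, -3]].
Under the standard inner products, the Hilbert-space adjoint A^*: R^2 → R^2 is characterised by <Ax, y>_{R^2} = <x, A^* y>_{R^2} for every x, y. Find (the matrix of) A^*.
A^* = A^T =
[[0, -1],
 [-2, -3]]

For real matrices with standard dot products, the defining identity <Ax, y> = <x, A^* y> gives (Ax)^T y = x^T (A^*) y, i.e. x^T A^T y = x^T (A^*) y. Since this holds for all x, y, we must have A^* = A^T. Therefore
A^* =
[[0, -1],
 [-2, -3]].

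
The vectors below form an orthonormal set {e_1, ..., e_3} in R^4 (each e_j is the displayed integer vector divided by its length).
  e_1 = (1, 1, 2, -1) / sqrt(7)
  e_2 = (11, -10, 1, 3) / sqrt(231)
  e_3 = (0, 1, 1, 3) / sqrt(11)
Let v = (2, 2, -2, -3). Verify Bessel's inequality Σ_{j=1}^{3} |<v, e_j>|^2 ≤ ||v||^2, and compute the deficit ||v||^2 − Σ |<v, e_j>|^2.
Σ |<v, e_j>|^2 = 9; ||v||^2 = 21; deficit = 12

Write each e_j = u_j / sqrt(<u_j, u_j>) where u_j is the displayed integer vector. Then <v, e_j> = <v, u_j> / sqrt(<u_j, u_j>), so |<v, e_j>|^2 = <v, u_j>^2 / <u_j, u_j>.
Coefficients: <v, e_1> = 3/sqrt(7), <v, e_2> = -9/sqrt(231), <v, e_3> = -9/sqrt(11).
Square and sum: Σ |<v, e_j>|^2 = 9.
Compute ||v||^2 = v·v = 21.
Deficit = 21 − 9 = 12 ≥ 0, confirming Bessel's inequality. (The deficit equals ||v − Σ <v,e_j> e_j||^2, the squared distance from v to span{e_j}.)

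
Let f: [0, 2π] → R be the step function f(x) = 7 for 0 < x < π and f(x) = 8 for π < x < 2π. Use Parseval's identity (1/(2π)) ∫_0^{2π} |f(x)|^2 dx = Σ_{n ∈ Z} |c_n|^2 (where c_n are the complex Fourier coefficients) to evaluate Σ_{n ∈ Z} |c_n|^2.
Σ |c_n|^2 = 113/2

Parseval equates the L^2 energy of f (normalised by 1/(2π)) with the ℓ^2 sum of its Fourier coefficients: (1/(2π)) ∫_0^{2π} |f|^2 = Σ |c_n|^2.
Compute the left side: (1/(2π)) [∫_0^π 7^2 dx + ∫_π^{2π} 8^2 dx] = (1/(2π)) · (49π + 64π) = (49 + 64)/2 = 113/2.
So Σ_{n ∈ Z} |c_n|^2 = 113/2.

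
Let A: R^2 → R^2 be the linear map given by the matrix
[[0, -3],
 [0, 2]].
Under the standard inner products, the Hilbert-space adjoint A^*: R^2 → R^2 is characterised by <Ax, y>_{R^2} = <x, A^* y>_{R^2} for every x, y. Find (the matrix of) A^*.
A^* = A^T =
[[0, 0],
 [-3, 2]]

For real matrices with standard dot products, the defining identity <Ax, y> = <x, A^* y> gives (Ax)^T y = x^T (A^*) y, i.e. x^T A^T y = x^T (A^*) y. Since this holds for all x, y, we must have A^* = A^T. Therefore
A^* =
[[0, 0],
 [-3, 2]].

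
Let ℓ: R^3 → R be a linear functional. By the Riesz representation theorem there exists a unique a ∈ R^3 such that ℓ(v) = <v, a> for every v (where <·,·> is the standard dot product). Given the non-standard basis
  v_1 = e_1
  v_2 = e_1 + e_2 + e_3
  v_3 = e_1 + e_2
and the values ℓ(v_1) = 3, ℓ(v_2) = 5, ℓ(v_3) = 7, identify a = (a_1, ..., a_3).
a = (3, 4, -2)

Write a = (a_1, ..., a_3) in the standard basis. For each basis vector v_i, ℓ(v_i) = <v_i, a> is a linear equation in the a_j's. Collect the n equations into a matrix system V a = ℓ, where row i of V is v_i (expressed in the standard basis). Since V is invertible (lower-triangular with 1s on the diagonal, up to permutation), solve by back-substitution:
  V =
[[1, 0, 0],
 [1, 1, 1],
 [1, 1, 0]]
  V a = (3, 5, 7)
Solving gives a = (3, 4, -2).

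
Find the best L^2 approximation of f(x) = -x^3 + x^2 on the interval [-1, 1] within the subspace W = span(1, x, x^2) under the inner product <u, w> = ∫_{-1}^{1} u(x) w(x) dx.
g(x) = x^2 - 3*x/5

The best approximation g ∈ W is the orthogonal projection of f onto W. Writing g = a_0 + a_1 x + a_2 x^2, the coefficients solve the normal equations G · a = b where
  G_{ij} = <φ_i, φ_j> and b_i = <f, φ_i>, with φ_0 = 1, φ_1 = x, φ_2 = x^2.
G =
  [2, 0, 2/3]
  [0, 2/3, 0]
  [2/3, 0, 2/5],
b = (2/3, -2/5, 2/5).
Solving gives a_0 = 0, a_1 = -3/5, a_2 = 1, so
  g(x) = x^2 - 3*x/5.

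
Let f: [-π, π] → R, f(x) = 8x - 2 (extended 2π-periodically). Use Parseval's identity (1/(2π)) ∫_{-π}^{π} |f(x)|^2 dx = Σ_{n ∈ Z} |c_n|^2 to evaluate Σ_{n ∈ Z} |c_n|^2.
Σ |c_n|^2 = 64π^2/3 + 4

Expand and integrate term by term over [-π, π]:
  ∫ (8x)^2 dx = 64·(2π^3/3); ∫ 2·8·(-2)·x dx = 0 (odd integrand); ∫ (-2)^2 dx = 4·2π.
So (1/(2π)) ∫_{-π}^{π} (8x - 2)^2 dx = 64π^2/3 + 4 = 64π^2/3 + 4.
Parseval ⇒ Σ |c_n|^2 = 64π^2/3 + 4.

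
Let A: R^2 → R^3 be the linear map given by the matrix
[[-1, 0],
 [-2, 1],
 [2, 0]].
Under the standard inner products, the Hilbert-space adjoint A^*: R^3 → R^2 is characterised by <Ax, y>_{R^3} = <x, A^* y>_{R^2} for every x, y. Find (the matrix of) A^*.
A^* = A^T =
[[-1, -2, 2],
 [0, 1, 0]]

For real matrices with standard dot products, the defining identity <Ax, y> = <x, A^* y> gives (Ax)^T y = x^T (A^*) y, i.e. x^T A^T y = x^T (A^*) y. Since this holds for all x, y, we must have A^* = A^T. Therefore
A^* =
[[-1, -2, 2],
 [0, 1, 0]].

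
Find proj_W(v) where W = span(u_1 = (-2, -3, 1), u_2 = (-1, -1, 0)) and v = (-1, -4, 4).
proj_W(v) = (-2/3, -13/3, 11/3)

Set up U = [u_1 | ... | u_2] ∈ R^(3×2). The projector onto W = col(U) is P = U (U^T U)^(-1) U^T.
Compute U^T U =
  [14, 5]
  [5, 2],
and U^T v = (18, 5).
Solve U^T U · c = U^T v for the coefficients: c = (11/3, -20/3). The projection is proj_W(v) = U c.
Check: (v - proj_W(v)) · u_1 = 0  (should be 0).
Check: (v - proj_W(v)) · u_2 = 0  (should be 0).
Result: proj_W(v) = (-2/3, -13/3, 11/3).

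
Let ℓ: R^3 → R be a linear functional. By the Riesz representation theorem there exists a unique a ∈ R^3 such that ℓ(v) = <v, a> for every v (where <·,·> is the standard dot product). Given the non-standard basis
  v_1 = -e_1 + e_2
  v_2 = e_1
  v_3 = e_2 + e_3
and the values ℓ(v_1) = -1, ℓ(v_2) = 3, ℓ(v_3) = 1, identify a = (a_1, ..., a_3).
a = (3, 2, -1)

Write a = (a_1, ..., a_3) in the standard basis. For each basis vector v_i, ℓ(v_i) = <v_i, a> is a linear equation in the a_j's. Collect the n equations into a matrix system V a = ℓ, where row i of V is v_i (expressed in the standard basis). Since V is invertible (lower-triangular with 1s on the diagonal, up to permutation), solve by back-substitution:
  V =
[[-1, 1, 0],
 [1, 0, 0],
 [0, 1, 1]]
  V a = (-1, 3, 1)
Solving gives a = (3, 2, -1).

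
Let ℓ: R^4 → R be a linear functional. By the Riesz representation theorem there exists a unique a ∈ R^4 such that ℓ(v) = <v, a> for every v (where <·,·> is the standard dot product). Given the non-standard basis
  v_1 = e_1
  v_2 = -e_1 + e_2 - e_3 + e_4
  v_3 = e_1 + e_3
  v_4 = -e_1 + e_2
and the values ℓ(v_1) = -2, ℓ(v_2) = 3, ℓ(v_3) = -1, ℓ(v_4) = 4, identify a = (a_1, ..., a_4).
a = (-2, 2, 1, 0)

Write a = (a_1, ..., a_4) in the standard basis. For each basis vector v_i, ℓ(v_i) = <v_i, a> is a linear equation in the a_j's. Collect the n equations into a matrix system V a = ℓ, where row i of V is v_i (expressed in the standard basis). Since V is invertible (lower-triangular with 1s on the diagonal, up to permutation), solve by back-substitution:
  V =
[[1, 0, 0, 0],
 [-1, 1, -1, 1],
 [1, 0, 1, 0],
 [-1, 1, 0, 0]]
  V a = (-2, 3, -1, 4)
Solving gives a = (-2, 2, 1, 0).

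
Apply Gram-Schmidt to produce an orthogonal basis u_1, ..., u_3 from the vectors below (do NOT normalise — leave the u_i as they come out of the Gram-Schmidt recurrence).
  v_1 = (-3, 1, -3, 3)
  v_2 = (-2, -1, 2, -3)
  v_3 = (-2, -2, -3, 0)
Orthogonal basis:
  u_1 = (-3, 1, -3, 3)
  u_2 = (-43/14, -9/14, 13/14, -27/14)
  u_3 = (77/202, -228/101, -385/202, -78/101)

Apply the Gram-Schmidt recurrence
  u_1 = v_1
  u_i = v_i − Σ_{j<i} ((v_i · u_j) / (u_j · u_j)) · u_j.

Step by step this gives:
  u_1 = (-3, 1, -3, 3)
  u_2 = (-43/14, -9/14, 13/14, -27/14)
  u_3 = (77/202, -228/101, -385/202, -78/101)

Orthogonality check:
  u_2 · u_1 = 0 (should be 0)
  u_3 · u_1 = 0 (should be 0)
  u_3 · u_2 = 0 (should be 0)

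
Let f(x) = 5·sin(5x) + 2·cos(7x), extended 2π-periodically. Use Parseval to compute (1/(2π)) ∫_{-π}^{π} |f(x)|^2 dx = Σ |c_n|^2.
Σ |c_n|^2 = 29/2

Expand |f|^2 and use orthogonality of {sin(nx), cos(mx)} on [-π, π]:
  ∫_{-π}^{π} sin(nx)^2 dx = π, ∫ cos(mx)^2 dx = π, and cross terms integrate to 0.
So ∫_{-π}^{π} f(x)^2 dx = 5^2 · π + 2^2 · π = (25 + 4)π.
Divide by 2π: (25 + 4)/2 = 29/2.
By Parseval, this equals Σ |c_n|^2.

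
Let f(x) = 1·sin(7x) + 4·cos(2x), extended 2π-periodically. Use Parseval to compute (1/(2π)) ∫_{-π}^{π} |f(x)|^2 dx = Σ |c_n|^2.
Σ |c_n|^2 = 17/2

Expand |f|^2 and use orthogonality of {sin(nx), cos(mx)} on [-π, π]:
  ∫_{-π}^{π} sin(nx)^2 dx = π, ∫ cos(mx)^2 dx = π, and cross terms integrate to 0.
So ∫_{-π}^{π} f(x)^2 dx = 1^2 · π + 4^2 · π = (1 + 16)π.
Divide by 2π: (1 + 16)/2 = 17/2.
By Parseval, this equals Σ |c_n|^2.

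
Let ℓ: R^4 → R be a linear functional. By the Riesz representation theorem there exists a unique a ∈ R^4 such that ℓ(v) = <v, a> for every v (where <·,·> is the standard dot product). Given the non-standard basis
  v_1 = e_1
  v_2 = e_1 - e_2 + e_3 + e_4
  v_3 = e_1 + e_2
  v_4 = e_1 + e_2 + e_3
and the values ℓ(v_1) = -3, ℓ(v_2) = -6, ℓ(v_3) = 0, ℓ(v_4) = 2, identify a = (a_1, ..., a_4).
a = (-3, 3, 2, -2)

Write a = (a_1, ..., a_4) in the standard basis. For each basis vector v_i, ℓ(v_i) = <v_i, a> is a linear equation in the a_j's. Collect the n equations into a matrix system V a = ℓ, where row i of V is v_i (expressed in the standard basis). Since V is invertible (lower-triangular with 1s on the diagonal, up to permutation), solve by back-substitution:
  V =
[[1, 0, 0, 0],
 [1, -1, 1, 1],
 [1, 1, 0, 0],
 [1, 1, 1, 0]]
  V a = (-3, -6, 0, 2)
Solving gives a = (-3, 3, 2, -2).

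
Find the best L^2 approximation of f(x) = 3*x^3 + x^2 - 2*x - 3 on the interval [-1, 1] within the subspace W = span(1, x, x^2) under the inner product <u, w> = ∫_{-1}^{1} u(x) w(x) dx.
g(x) = x^2 - x/5 - 3

The best approximation g ∈ W is the orthogonal projection of f onto W. Writing g = a_0 + a_1 x + a_2 x^2, the coefficients solve the normal equations G · a = b where
  G_{ij} = <φ_i, φ_j> and b_i = <f, φ_i>, with φ_0 = 1, φ_1 = x, φ_2 = x^2.
G =
  [2, 0, 2/3]
  [0, 2/3, 0]
  [2/3, 0, 2/5],
b = (-16/3, -2/15, -8/5).
Solving gives a_0 = -3, a_1 = -1/5, a_2 = 1, so
  g(x) = x^2 - x/5 - 3.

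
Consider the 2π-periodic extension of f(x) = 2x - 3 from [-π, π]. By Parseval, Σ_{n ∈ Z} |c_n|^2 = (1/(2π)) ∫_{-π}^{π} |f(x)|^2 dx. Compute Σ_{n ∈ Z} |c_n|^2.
Σ |c_n|^2 = 4π^2/3 + 9

Expand and integrate term by term over [-π, π]:
  ∫ (2x)^2 dx = 4·(2π^3/3); ∫ 2·2·(-3)·x dx = 0 (odd integrand); ∫ (-3)^2 dx = 9·2π.
So (1/(2π)) ∫_{-π}^{π} (2x - 3)^2 dx = 4π^2/3 + 9 = 4π^2/3 + 9.
Parseval ⇒ Σ |c_n|^2 = 4π^2/3 + 9.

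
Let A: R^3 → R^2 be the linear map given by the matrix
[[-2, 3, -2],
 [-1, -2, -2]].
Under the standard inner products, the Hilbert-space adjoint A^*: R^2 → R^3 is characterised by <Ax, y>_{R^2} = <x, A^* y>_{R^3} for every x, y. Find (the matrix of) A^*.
A^* = A^T =
[[-2, -1],
 [3, -2],
 [-2, -2]]

For real matrices with standard dot products, the defining identity <Ax, y> = <x, A^* y> gives (Ax)^T y = x^T (A^*) y, i.e. x^T A^T y = x^T (A^*) y. Since this holds for all x, y, we must have A^* = A^T. Therefore
A^* =
[[-2, -1],
 [3, -2],
 [-2, -2]].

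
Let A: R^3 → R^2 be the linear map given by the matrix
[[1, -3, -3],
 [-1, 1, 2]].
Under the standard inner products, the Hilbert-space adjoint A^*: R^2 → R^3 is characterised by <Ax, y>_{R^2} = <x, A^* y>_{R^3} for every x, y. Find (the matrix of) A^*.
A^* = A^T =
[[1, -1],
 [-3, 1],
 [-3, 2]]

For real matrices with standard dot products, the defining identity <Ax, y> = <x, A^* y> gives (Ax)^T y = x^T (A^*) y, i.e. x^T A^T y = x^T (A^*) y. Since this holds for all x, y, we must have A^* = A^T. Therefore
A^* =
[[1, -1],
 [-3, 1],
 [-3, 2]].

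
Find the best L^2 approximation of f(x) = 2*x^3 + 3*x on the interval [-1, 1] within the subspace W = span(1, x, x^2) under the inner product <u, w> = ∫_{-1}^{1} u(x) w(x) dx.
g(x) = 21*x/5

The best approximation g ∈ W is the orthogonal projection of f onto W. Writing g = a_0 + a_1 x + a_2 x^2, the coefficients solve the normal equations G · a = b where
  G_{ij} = <φ_i, φ_j> and b_i = <f, φ_i>, with φ_0 = 1, φ_1 = x, φ_2 = x^2.
G =
  [2, 0, 2/3]
  [0, 2/3, 0]
  [2/3, 0, 2/5],
b = (0, 14/5, 0).
Solving gives a_0 = 0, a_1 = 21/5, a_2 = 0, so
  g(x) = 21*x/5.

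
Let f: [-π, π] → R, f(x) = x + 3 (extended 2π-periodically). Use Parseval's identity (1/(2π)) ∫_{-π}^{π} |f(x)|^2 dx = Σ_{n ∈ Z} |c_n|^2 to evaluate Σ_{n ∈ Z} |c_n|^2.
Σ |c_n|^2 = π^2/3 + 9

Expand and integrate term by term over [-π, π]:
  ∫ (x)^2 dx = 1·(2π^3/3); ∫ 2·1·(3)·x dx = 0 (odd integrand); ∫ 3^2 dx = 9·2π.
So (1/(2π)) ∫_{-π}^{π} (x + 3)^2 dx = 1π^2/3 + 9 = π^2/3 + 9.
Parseval ⇒ Σ |c_n|^2 = π^2/3 + 9.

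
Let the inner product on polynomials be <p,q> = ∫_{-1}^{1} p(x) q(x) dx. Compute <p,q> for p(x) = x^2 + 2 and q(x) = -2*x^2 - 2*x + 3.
<p,q> = 158/15

Expand the product: p(x)·q(x) = -2*x^4 - 2*x^3 - x^2 - 4*x + 6.
∫_{-1}^{1} of each monomial x^k gives [2/(k+1) if k even, 0 if k odd]. Integrating term-by-term (or equivalently evaluating the antiderivative F(x) = -2*x^5/5 - x^4/2 - x^3/3 - 2*x^2 + 6*x at the endpoints):
  F(1) − F(−1) = 83/30 − (-233/30) = 158/15.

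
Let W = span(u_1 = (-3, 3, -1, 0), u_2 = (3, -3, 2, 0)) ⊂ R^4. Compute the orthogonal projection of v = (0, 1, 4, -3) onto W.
proj_W(v) = (-1/2, 1/2, 4, 0)

Set up U = [u_1 | ... | u_2] ∈ R^(4×2). The projector onto W = col(U) is P = U (U^T U)^(-1) U^T.
Compute U^T U =
  [19, -20]
  [-20, 22],
and U^T v = (-1, 5).
Solve U^T U · c = U^T v for the coefficients: c = (13/3, 25/6). The projection is proj_W(v) = U c.
Check: (v - proj_W(v)) · u_1 = 0  (should be 0).
Check: (v - proj_W(v)) · u_2 = 0  (should be 0).
Result: proj_W(v) = (-1/2, 1/2, 4, 0).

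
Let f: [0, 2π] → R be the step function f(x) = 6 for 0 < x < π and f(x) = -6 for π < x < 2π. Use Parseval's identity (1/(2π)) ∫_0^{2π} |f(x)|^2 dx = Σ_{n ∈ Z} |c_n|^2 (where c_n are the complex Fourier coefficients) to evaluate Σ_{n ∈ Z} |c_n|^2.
Σ |c_n|^2 = 36

Parseval equates the L^2 energy of f (normalised by 1/(2π)) with the ℓ^2 sum of its Fourier coefficients: (1/(2π)) ∫_0^{2π} |f|^2 = Σ |c_n|^2.
Compute the left side: (1/(2π)) [∫_0^π 6^2 dx + ∫_π^{2π} (-6)^2 dx] = (1/(2π)) · (36π + 36π) = (36 + 36)/2 = 36.
So Σ_{n ∈ Z} |c_n|^2 = 36.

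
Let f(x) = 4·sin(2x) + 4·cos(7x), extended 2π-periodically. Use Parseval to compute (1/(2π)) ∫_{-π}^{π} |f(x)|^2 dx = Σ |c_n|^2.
Σ |c_n|^2 = 16

Expand |f|^2 and use orthogonality of {sin(nx), cos(mx)} on [-π, π]:
  ∫_{-π}^{π} sin(nx)^2 dx = π, ∫ cos(mx)^2 dx = π, and cross terms integrate to 0.
So ∫_{-π}^{π} f(x)^2 dx = 4^2 · π + 4^2 · π = (16 + 16)π.
Divide by 2π: (16 + 16)/2 = 16.
By Parseval, this equals Σ |c_n|^2.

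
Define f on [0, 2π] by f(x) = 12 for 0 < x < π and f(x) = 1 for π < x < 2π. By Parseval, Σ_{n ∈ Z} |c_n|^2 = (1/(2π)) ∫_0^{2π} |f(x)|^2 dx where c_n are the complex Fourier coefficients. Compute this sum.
Σ |c_n|^2 = 145/2

Parseval equates the L^2 energy of f (normalised by 1/(2π)) with the ℓ^2 sum of its Fourier coefficients: (1/(2π)) ∫_0^{2π} |f|^2 = Σ |c_n|^2.
Compute the left side: (1/(2π)) [∫_0^π 12^2 dx + ∫_π^{2π} 1^2 dx] = (1/(2π)) · (144π + 1π) = (144 + 1)/2 = 145/2.
So Σ_{n ∈ Z} |c_n|^2 = 145/2.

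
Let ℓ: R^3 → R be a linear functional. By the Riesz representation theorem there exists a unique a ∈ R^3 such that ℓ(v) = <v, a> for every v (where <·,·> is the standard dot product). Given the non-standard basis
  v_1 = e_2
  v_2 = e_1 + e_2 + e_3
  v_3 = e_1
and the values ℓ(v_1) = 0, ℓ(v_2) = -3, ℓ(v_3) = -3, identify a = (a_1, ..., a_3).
a = (-3, 0, 0)

Write a = (a_1, ..., a_3) in the standard basis. For each basis vector v_i, ℓ(v_i) = <v_i, a> is a linear equation in the a_j's. Collect the n equations into a matrix system V a = ℓ, where row i of V is v_i (expressed in the standard basis). Since V is invertible (lower-triangular with 1s on the diagonal, up to permutation), solve by back-substitution:
  V =
[[0, 1, 0],
 [1, 1, 1],
 [1, 0, 0]]
  V a = (0, -3, -3)
Solving gives a = (-3, 0, 0).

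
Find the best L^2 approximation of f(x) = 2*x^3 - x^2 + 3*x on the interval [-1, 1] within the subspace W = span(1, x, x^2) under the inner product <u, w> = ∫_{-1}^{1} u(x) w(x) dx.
g(x) = -x^2 + 21*x/5

The best approximation g ∈ W is the orthogonal projection of f onto W. Writing g = a_0 + a_1 x + a_2 x^2, the coefficients solve the normal equations G · a = b where
  G_{ij} = <φ_i, φ_j> and b_i = <f, φ_i>, with φ_0 = 1, φ_1 = x, φ_2 = x^2.
G =
  [2, 0, 2/3]
  [0, 2/3, 0]
  [2/3, 0, 2/5],
b = (-2/3, 14/5, -2/5).
Solving gives a_0 = 0, a_1 = 21/5, a_2 = -1, so
  g(x) = -x^2 + 21*x/5.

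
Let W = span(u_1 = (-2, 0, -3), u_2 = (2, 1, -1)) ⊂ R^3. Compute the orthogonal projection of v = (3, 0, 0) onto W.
proj_W(v) = (204/77, 72/77, 18/77)

Set up U = [u_1 | ... | u_2] ∈ R^(3×2). The projector onto W = col(U) is P = U (U^T U)^(-1) U^T.
Compute U^T U =
  [13, -1]
  [-1, 6],
and U^T v = (-6, 6).
Solve U^T U · c = U^T v for the coefficients: c = (-30/77, 72/77). The projection is proj_W(v) = U c.
Check: (v - proj_W(v)) · u_1 = 0  (should be 0).
Check: (v - proj_W(v)) · u_2 = 0  (should be 0).
Result: proj_W(v) = (204/77, 72/77, 18/77).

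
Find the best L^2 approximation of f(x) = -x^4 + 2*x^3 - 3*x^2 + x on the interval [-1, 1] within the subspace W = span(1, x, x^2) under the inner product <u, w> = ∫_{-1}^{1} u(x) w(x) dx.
g(x) = -27*x^2/7 + 11*x/5 + 3/35

The best approximation g ∈ W is the orthogonal projection of f onto W. Writing g = a_0 + a_1 x + a_2 x^2, the coefficients solve the normal equations G · a = b where
  G_{ij} = <φ_i, φ_j> and b_i = <f, φ_i>, with φ_0 = 1, φ_1 = x, φ_2 = x^2.
G =
  [2, 0, 2/3]
  [0, 2/3, 0]
  [2/3, 0, 2/5],
b = (-12/5, 22/15, -52/35).
Solving gives a_0 = 3/35, a_1 = 11/5, a_2 = -27/7, so
  g(x) = -27*x^2/7 + 11*x/5 + 3/35.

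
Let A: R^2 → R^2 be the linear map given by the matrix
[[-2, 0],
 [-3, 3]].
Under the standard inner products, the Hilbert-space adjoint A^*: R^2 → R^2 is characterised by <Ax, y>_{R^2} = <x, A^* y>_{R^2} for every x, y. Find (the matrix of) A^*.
A^* = A^T =
[[-2, -3],
 [0, 3]]

For real matrices with standard dot products, the defining identity <Ax, y> = <x, A^* y> gives (Ax)^T y = x^T (A^*) y, i.e. x^T A^T y = x^T (A^*) y. Since this holds for all x, y, we must have A^* = A^T. Therefore
A^* =
[[-2, -3],
 [0, 3]].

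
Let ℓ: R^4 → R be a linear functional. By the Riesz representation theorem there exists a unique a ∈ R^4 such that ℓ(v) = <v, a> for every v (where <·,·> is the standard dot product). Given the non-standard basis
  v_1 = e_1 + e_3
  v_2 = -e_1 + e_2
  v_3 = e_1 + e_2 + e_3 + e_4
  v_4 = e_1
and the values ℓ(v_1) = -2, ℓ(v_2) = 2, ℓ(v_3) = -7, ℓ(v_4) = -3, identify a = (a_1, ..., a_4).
a = (-3, -1, 1, -4)

Write a = (a_1, ..., a_4) in the standard basis. For each basis vector v_i, ℓ(v_i) = <v_i, a> is a linear equation in the a_j's. Collect the n equations into a matrix system V a = ℓ, where row i of V is v_i (expressed in the standard basis). Since V is invertible (lower-triangular with 1s on the diagonal, up to permutation), solve by back-substitution:
  V =
[[1, 0, 1, 0],
 [-1, 1, 0, 0],
 [1, 1, 1, 1],
 [1, 0, 0, 0]]
  V a = (-2, 2, -7, -3)
Solving gives a = (-3, -1, 1, -4).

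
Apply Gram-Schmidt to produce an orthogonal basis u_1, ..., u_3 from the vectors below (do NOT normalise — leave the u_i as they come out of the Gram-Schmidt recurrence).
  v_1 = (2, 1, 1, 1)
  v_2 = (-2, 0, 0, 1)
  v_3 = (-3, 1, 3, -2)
Orthogonal basis:
  u_1 = (2, 1, 1, 1)
  u_2 = (-8/7, 3/7, 3/7, 10/7)
  u_3 = (-15/13, 17/13, 43/13, -30/13)

Apply the Gram-Schmidt recurrence
  u_1 = v_1
  u_i = v_i − Σ_{j<i} ((v_i · u_j) / (u_j · u_j)) · u_j.

Step by step this gives:
  u_1 = (2, 1, 1, 1)
  u_2 = (-8/7, 3/7, 3/7, 10/7)
  u_3 = (-15/13, 17/13, 43/13, -30/13)

Orthogonality check:
  u_2 · u_1 = 0 (should be 0)
  u_3 · u_1 = 0 (should be 0)
  u_3 · u_2 = 0 (should be 0)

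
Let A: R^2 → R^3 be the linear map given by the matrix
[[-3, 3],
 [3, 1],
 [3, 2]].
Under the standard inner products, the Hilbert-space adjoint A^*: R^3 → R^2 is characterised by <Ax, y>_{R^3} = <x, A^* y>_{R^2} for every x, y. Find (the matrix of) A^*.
A^* = A^T =
[[-3, 3, 3],
 [3, 1, 2]]

For real matrices with standard dot products, the defining identity <Ax, y> = <x, A^* y> gives (Ax)^T y = x^T (A^*) y, i.e. x^T A^T y = x^T (A^*) y. Since this holds for all x, y, we must have A^* = A^T. Therefore
A^* =
[[-3, 3, 3],
 [3, 1, 2]].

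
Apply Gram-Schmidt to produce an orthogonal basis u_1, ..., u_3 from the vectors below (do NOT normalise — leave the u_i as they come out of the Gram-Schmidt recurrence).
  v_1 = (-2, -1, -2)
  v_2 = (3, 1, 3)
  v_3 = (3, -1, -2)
Orthogonal basis:
  u_1 = (-2, -1, -2)
  u_2 = (1/9, -4/9, 1/9)
  u_3 = (5/2, 0, -5/2)

Apply the Gram-Schmidt recurrence
  u_1 = v_1
  u_i = v_i − Σ_{j<i} ((v_i · u_j) / (u_j · u_j)) · u_j.

Step by step this gives:
  u_1 = (-2, -1, -2)
  u_2 = (1/9, -4/9, 1/9)
  u_3 = (5/2, 0, -5/2)

Orthogonality check:
  u_2 · u_1 = 0 (should be 0)
  u_3 · u_1 = 0 (should be 0)
  u_3 · u_2 = 0 (should be 0)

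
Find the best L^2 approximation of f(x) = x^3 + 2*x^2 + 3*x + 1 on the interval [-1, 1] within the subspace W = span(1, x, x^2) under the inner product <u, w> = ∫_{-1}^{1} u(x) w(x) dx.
g(x) = 2*x^2 + 18*x/5 + 1

The best approximation g ∈ W is the orthogonal projection of f onto W. Writing g = a_0 + a_1 x + a_2 x^2, the coefficients solve the normal equations G · a = b where
  G_{ij} = <φ_i, φ_j> and b_i = <f, φ_i>, with φ_0 = 1, φ_1 = x, φ_2 = x^2.
G =
  [2, 0, 2/3]
  [0, 2/3, 0]
  [2/3, 0, 2/5],
b = (10/3, 12/5, 22/15).
Solving gives a_0 = 1, a_1 = 18/5, a_2 = 2, so
  g(x) = 2*x^2 + 18*x/5 + 1.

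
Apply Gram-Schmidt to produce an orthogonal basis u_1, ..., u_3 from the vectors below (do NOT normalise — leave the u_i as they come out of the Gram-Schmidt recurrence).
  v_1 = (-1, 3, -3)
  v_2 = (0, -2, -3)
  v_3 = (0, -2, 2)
Orthogonal basis:
  u_1 = (-1, 3, -3)
  u_2 = (3/19, -47/19, -48/19)
  u_3 = (-75/119, -15/119, 10/119)

Apply the Gram-Schmidt recurrence
  u_1 = v_1
  u_i = v_i − Σ_{j<i} ((v_i · u_j) / (u_j · u_j)) · u_j.

Step by step this gives:
  u_1 = (-1, 3, -3)
  u_2 = (3/19, -47/19, -48/19)
  u_3 = (-75/119, -15/119, 10/119)

Orthogonality check:
  u_2 · u_1 = 0 (should be 0)
  u_3 · u_1 = 0 (should be 0)
  u_3 · u_2 = 0 (should be 0)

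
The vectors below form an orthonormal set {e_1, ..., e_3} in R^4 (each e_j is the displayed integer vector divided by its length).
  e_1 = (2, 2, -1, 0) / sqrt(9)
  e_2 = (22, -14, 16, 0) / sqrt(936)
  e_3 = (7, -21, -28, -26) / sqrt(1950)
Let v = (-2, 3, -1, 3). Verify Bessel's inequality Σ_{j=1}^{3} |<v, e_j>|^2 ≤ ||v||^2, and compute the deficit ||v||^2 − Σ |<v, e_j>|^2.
Σ |<v, e_j>|^2 = 1529/75; ||v||^2 = 23; deficit = 196/75

Write each e_j = u_j / sqrt(<u_j, u_j>) where u_j is the displayed integer vector. Then <v, e_j> = <v, u_j> / sqrt(<u_j, u_j>), so |<v, e_j>|^2 = <v, u_j>^2 / <u_j, u_j>.
Coefficients: <v, e_1> = 3/sqrt(9), <v, e_2> = -102/sqrt(936), <v, e_3> = -127/sqrt(1950).
Square and sum: Σ |<v, e_j>|^2 = 1529/75.
Compute ||v||^2 = v·v = 23.
Deficit = 23 − 1529/75 = 196/75 ≥ 0, confirming Bessel's inequality. (The deficit equals ||v − Σ <v,e_j> e_j||^2, the squared distance from v to span{e_j}.)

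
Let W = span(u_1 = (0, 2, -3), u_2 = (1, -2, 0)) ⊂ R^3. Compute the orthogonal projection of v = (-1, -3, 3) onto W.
proj_W(v) = (5/49, -120/49, 165/49)

Set up U = [u_1 | ... | u_2] ∈ R^(3×2). The projector onto W = col(U) is P = U (U^T U)^(-1) U^T.
Compute U^T U =
  [13, -4]
  [-4, 5],
and U^T v = (-15, 5).
Solve U^T U · c = U^T v for the coefficients: c = (-55/49, 5/49). The projection is proj_W(v) = U c.
Check: (v - proj_W(v)) · u_1 = 0  (should be 0).
Check: (v - proj_W(v)) · u_2 = 0  (should be 0).
Result: proj_W(v) = (5/49, -120/49, 165/49).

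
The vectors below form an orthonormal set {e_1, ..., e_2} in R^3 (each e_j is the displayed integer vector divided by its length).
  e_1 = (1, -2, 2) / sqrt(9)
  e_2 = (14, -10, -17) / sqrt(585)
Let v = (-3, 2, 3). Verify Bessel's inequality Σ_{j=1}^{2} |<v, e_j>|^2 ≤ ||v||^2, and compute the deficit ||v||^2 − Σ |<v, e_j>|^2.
Σ |<v, e_j>|^2 = 1426/65; ||v||^2 = 22; deficit = 4/65

Write each e_j = u_j / sqrt(<u_j, u_j>) where u_j is the displayed integer vector. Then <v, e_j> = <v, u_j> / sqrt(<u_j, u_j>), so |<v, e_j>|^2 = <v, u_j>^2 / <u_j, u_j>.
Coefficients: <v, e_1> = -1/sqrt(9), <v, e_2> = -113/sqrt(585).
Square and sum: Σ |<v, e_j>|^2 = 1426/65.
Compute ||v||^2 = v·v = 22.
Deficit = 22 − 1426/65 = 4/65 ≥ 0, confirming Bessel's inequality. (The deficit equals ||v − Σ <v,e_j> e_j||^2, the squared distance from v to span{e_j}.)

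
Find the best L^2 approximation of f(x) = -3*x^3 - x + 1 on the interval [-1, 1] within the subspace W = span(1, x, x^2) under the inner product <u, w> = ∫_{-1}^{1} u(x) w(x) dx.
g(x) = 1 - 14*x/5

The best approximation g ∈ W is the orthogonal projection of f onto W. Writing g = a_0 + a_1 x + a_2 x^2, the coefficients solve the normal equations G · a = b where
  G_{ij} = <φ_i, φ_j> and b_i = <f, φ_i>, with φ_0 = 1, φ_1 = x, φ_2 = x^2.
G =
  [2, 0, 2/3]
  [0, 2/3, 0]
  [2/3, 0, 2/5],
b = (2, -28/15, 2/3).
Solving gives a_0 = 1, a_1 = -14/5, a_2 = 0, so
  g(x) = 1 - 14*x/5.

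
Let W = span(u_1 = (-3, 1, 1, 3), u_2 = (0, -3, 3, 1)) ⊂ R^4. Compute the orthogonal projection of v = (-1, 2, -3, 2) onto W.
proj_W(v) = (-573/371, 149/53, -661/371, 289/371)

Set up U = [u_1 | ... | u_2] ∈ R^(4×2). The projector onto W = col(U) is P = U (U^T U)^(-1) U^T.
Compute U^T U =
  [20, 3]
  [3, 19],
and U^T v = (8, -13).
Solve U^T U · c = U^T v for the coefficients: c = (191/371, -284/371). The projection is proj_W(v) = U c.
Check: (v - proj_W(v)) · u_1 = 0  (should be 0).
Check: (v - proj_W(v)) · u_2 = 0  (should be 0).
Result: proj_W(v) = (-573/371, 149/53, -661/371, 289/371).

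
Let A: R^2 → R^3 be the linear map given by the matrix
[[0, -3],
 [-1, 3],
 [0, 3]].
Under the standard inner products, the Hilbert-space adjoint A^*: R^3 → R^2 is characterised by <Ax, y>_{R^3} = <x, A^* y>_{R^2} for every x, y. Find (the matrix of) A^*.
A^* = A^T =
[[0, -1, 0],
 [-3, 3, 3]]

For real matrices with standard dot products, the defining identity <Ax, y> = <x, A^* y> gives (Ax)^T y = x^T (A^*) y, i.e. x^T A^T y = x^T (A^*) y. Since this holds for all x, y, we must have A^* = A^T. Therefore
A^* =
[[0, -1, 0],
 [-3, 3, 3]].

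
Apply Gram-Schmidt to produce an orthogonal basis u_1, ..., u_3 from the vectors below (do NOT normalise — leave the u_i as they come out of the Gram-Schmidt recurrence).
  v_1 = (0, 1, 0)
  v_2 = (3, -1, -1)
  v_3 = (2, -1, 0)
Orthogonal basis:
  u_1 = (0, 1, 0)
  u_2 = (3, 0, -1)
  u_3 = (1/5, 0, 3/5)

Apply the Gram-Schmidt recurrence
  u_1 = v_1
  u_i = v_i − Σ_{j<i} ((v_i · u_j) / (u_j · u_j)) · u_j.

Step by step this gives:
  u_1 = (0, 1, 0)
  u_2 = (3, 0, -1)
  u_3 = (1/5, 0, 3/5)

Orthogonality check:
  u_2 · u_1 = 0 (should be 0)
  u_3 · u_1 = 0 (should be 0)
  u_3 · u_2 = 0 (should be 0)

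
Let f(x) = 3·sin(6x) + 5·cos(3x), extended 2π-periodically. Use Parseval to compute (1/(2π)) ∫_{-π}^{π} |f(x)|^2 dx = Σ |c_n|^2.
Σ |c_n|^2 = 17

Expand |f|^2 and use orthogonality of {sin(nx), cos(mx)} on [-π, π]:
  ∫_{-π}^{π} sin(nx)^2 dx = π, ∫ cos(mx)^2 dx = π, and cross terms integrate to 0.
So ∫_{-π}^{π} f(x)^2 dx = 3^2 · π + 5^2 · π = (9 + 25)π.
Divide by 2π: (9 + 25)/2 = 17.
By Parseval, this equals Σ |c_n|^2.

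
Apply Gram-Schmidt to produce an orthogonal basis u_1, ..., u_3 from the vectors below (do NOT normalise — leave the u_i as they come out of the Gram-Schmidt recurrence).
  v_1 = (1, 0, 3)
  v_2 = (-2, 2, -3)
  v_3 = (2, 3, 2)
Orthogonal basis:
  u_1 = (1, 0, 3)
  u_2 = (-9/10, 2, 3/10)
  u_3 = (102/49, 51/49, -34/49)

Apply the Gram-Schmidt recurrence
  u_1 = v_1
  u_i = v_i − Σ_{j<i} ((v_i · u_j) / (u_j · u_j)) · u_j.

Step by step this gives:
  u_1 = (1, 0, 3)
  u_2 = (-9/10, 2, 3/10)
  u_3 = (102/49, 51/49, -34/49)

Orthogonality check:
  u_2 · u_1 = 0 (should be 0)
  u_3 · u_1 = 0 (should be 0)
  u_3 · u_2 = 0 (should be 0)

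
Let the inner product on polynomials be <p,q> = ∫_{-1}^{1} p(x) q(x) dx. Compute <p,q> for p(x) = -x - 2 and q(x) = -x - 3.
<p,q> = 38/3

Expand the product: p(x)·q(x) = x^2 + 5*x + 6.
∫_{-1}^{1} of each monomial x^k gives [2/(k+1) if k even, 0 if k odd]. Integrating term-by-term (or equivalently evaluating the antiderivative F(x) = x^3/3 + 5*x^2/2 + 6*x at the endpoints):
  F(1) − F(−1) = 53/6 − (-23/6) = 38/3.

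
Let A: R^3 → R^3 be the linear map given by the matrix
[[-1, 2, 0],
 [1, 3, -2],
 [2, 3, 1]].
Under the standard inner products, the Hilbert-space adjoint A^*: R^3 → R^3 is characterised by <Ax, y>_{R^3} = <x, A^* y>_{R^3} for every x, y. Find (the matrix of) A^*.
A^* = A^T =
[[-1, 1, 2],
 [2, 3, 3],
 [0, -2, 1]]

For real matrices with standard dot products, the defining identity <Ax, y> = <x, A^* y> gives (Ax)^T y = x^T (A^*) y, i.e. x^T A^T y = x^T (A^*) y. Since this holds for all x, y, we must have A^* = A^T. Therefore
A^* =
[[-1, 1, 2],
 [2, 3, 3],
 [0, -2, 1]].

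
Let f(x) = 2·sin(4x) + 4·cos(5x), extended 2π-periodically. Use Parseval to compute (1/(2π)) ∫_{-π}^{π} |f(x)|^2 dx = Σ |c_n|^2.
Σ |c_n|^2 = 10

Expand |f|^2 and use orthogonality of {sin(nx), cos(mx)} on [-π, π]:
  ∫_{-π}^{π} sin(nx)^2 dx = π, ∫ cos(mx)^2 dx = π, and cross terms integrate to 0.
So ∫_{-π}^{π} f(x)^2 dx = 2^2 · π + 4^2 · π = (4 + 16)π.
Divide by 2π: (4 + 16)/2 = 10.
By Parseval, this equals Σ |c_n|^2.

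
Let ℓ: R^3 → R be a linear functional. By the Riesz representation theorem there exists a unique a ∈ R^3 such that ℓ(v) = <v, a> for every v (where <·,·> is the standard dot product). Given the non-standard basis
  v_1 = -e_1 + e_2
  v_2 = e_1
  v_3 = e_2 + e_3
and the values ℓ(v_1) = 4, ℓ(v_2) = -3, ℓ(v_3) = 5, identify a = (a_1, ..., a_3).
a = (-3, 1, 4)

Write a = (a_1, ..., a_3) in the standard basis. For each basis vector v_i, ℓ(v_i) = <v_i, a> is a linear equation in the a_j's. Collect the n equations into a matrix system V a = ℓ, where row i of V is v_i (expressed in the standard basis). Since V is invertible (lower-triangular with 1s on the diagonal, up to permutation), solve by back-substitution:
  V =
[[-1, 1, 0],
 [1, 0, 0],
 [0, 1, 1]]
  V a = (4, -3, 5)
Solving gives a = (-3, 1, 4).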